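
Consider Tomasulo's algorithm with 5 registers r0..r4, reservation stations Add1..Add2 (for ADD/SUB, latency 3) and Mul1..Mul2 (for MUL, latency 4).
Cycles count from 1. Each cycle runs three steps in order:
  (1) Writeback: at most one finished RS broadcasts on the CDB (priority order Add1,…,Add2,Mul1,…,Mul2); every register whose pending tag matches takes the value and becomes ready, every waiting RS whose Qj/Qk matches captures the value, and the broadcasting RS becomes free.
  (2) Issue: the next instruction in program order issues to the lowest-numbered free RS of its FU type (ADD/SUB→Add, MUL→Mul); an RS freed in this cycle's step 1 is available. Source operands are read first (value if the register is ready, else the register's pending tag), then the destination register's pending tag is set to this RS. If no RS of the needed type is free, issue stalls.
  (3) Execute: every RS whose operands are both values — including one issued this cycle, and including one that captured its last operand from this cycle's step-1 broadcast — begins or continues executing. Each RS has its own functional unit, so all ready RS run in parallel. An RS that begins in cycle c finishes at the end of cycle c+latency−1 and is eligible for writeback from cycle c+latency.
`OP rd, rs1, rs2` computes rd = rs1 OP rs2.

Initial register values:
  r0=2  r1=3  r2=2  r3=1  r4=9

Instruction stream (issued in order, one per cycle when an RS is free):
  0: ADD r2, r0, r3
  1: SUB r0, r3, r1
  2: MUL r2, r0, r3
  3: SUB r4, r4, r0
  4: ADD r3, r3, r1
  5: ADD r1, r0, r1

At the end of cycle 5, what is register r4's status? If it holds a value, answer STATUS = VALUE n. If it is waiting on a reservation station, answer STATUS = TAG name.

cycle 1: issue ADD r2<-Add1 // r0:2,r1:3,r2:Add1,r3:1,r4:9
cycle 2: issue SUB r0<-Add2 // r0:Add2,r1:3,r2:Add1,r3:1,r4:9
cycle 3: issue MUL r2<-Mul1 // r0:Add2,r1:3,r2:Mul1,r3:1,r4:9
cycle 4: CDB Add1=3; issue SUB r4<-Add1 // r0:Add2,r1:3,r2:Mul1,r3:1,r4:Add1
cycle 5: CDB Add2=-2; issue ADD r3<-Add2 // r0:-2,r1:3,r2:Mul1,r3:Add2,r4:Add1

STATUS = TAG Add1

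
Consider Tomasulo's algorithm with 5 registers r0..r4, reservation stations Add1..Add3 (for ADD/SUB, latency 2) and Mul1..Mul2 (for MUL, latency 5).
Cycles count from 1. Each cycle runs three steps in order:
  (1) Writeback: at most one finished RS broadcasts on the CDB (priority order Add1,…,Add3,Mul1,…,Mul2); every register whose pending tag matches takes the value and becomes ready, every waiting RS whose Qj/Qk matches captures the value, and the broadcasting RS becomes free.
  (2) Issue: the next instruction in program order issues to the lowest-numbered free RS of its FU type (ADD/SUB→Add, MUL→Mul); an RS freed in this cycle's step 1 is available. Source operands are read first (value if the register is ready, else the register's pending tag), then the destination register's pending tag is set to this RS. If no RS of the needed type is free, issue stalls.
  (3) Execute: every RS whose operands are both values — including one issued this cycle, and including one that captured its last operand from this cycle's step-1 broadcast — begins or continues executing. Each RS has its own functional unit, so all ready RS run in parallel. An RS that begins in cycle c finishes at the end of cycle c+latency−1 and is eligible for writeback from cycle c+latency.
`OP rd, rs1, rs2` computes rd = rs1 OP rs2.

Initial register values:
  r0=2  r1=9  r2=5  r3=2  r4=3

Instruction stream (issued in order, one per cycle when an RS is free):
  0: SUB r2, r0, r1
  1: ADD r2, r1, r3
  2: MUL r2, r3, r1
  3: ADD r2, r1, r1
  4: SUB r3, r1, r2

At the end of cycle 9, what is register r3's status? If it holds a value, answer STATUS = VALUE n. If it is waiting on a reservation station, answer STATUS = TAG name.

  c1: issue SUB r2<-Add1  regs: r0:2,r1:9,r2:Add1,r3:2,r4:3
  c2: issue ADD r2<-Add2  regs: r0:2,r1:9,r2:Add2,r3:2,r4:3
  c3: CDB Add1=-7; issue MUL r2<-Mul1  regs: r0:2,r1:9,r2:Mul1,r3:2,r4:3
  c4: CDB Add2=11; issue ADD r2<-Add1  regs: r0:2,r1:9,r2:Add1,r3:2,r4:3
  c5: issue SUB r3<-Add2  regs: r0:2,r1:9,r2:Add1,r3:Add2,r4:3
  c6: CDB Add1=18  regs: r0:2,r1:9,r2:18,r3:Add2,r4:3
  c7: -  regs: r0:2,r1:9,r2:18,r3:Add2,r4:3
  c8: CDB Add2=-9  regs: r0:2,r1:9,r2:18,r3:-9,r4:3
  c9: CDB Mul1=18  regs: r0:2,r1:9,r2:18,r3:-9,r4:3

STATUS = VALUE -9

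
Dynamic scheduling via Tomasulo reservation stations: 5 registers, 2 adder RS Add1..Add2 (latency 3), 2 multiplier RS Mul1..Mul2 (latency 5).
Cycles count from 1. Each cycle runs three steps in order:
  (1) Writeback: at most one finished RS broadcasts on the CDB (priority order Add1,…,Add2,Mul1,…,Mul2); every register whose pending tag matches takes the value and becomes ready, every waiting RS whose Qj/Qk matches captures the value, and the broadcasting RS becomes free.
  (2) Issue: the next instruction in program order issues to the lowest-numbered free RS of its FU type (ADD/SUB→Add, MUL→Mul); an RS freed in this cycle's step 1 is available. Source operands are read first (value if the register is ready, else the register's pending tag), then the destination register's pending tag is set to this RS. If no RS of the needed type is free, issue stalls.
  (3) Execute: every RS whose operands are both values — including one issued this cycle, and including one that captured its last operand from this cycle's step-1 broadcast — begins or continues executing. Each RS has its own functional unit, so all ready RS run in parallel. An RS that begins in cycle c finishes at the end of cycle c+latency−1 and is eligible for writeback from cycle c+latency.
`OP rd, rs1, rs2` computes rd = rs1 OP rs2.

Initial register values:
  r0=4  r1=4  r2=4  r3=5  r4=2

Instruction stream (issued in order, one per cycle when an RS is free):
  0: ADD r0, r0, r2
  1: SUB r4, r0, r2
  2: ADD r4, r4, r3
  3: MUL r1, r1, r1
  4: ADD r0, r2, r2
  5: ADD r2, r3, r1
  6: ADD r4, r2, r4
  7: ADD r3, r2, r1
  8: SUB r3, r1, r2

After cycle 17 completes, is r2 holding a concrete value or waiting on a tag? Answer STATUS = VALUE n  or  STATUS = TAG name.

c1: issue ADD r0<-Add1 | r0:Add1,r1:4,r2:4,r3:5,r4:2
c2: issue SUB r4<-Add2 | r0:Add1,r1:4,r2:4,r3:5,r4:Add2
c3: stall | r0:Add1,r1:4,r2:4,r3:5,r4:Add2
c4: CDB Add1=8; issue ADD r4<-Add1 | r0:8,r1:4,r2:4,r3:5,r4:Add1
c5: issue MUL r1<-Mul1 | r0:8,r1:Mul1,r2:4,r3:5,r4:Add1
c6: stall | r0:8,r1:Mul1,r2:4,r3:5,r4:Add1
c7: CDB Add2=4; issue ADD r0<-Add2 | r0:Add2,r1:Mul1,r2:4,r3:5,r4:Add1
c8: stall | r0:Add2,r1:Mul1,r2:4,r3:5,r4:Add1
c9: stall | r0:Add2,r1:Mul1,r2:4,r3:5,r4:Add1
c10: CDB Add1=9; issue ADD r2<-Add1 | r0:Add2,r1:Mul1,r2:Add1,r3:5,r4:9
c11: CDB Add2=8; issue ADD r4<-Add2 | r0:8,r1:Mul1,r2:Add1,r3:5,r4:Add2
c12: CDB Mul1=16; stall | r0:8,r1:16,r2:Add1,r3:5,r4:Add2
c13: stall | r0:8,r1:16,r2:Add1,r3:5,r4:Add2
c14: stall | r0:8,r1:16,r2:Add1,r3:5,r4:Add2
c15: CDB Add1=21; issue ADD r3<-Add1 | r0:8,r1:16,r2:21,r3:Add1,r4:Add2
c16: stall | r0:8,r1:16,r2:21,r3:Add1,r4:Add2
c17: stall | r0:8,r1:16,r2:21,r3:Add1,r4:Add2

STATUS = VALUE 21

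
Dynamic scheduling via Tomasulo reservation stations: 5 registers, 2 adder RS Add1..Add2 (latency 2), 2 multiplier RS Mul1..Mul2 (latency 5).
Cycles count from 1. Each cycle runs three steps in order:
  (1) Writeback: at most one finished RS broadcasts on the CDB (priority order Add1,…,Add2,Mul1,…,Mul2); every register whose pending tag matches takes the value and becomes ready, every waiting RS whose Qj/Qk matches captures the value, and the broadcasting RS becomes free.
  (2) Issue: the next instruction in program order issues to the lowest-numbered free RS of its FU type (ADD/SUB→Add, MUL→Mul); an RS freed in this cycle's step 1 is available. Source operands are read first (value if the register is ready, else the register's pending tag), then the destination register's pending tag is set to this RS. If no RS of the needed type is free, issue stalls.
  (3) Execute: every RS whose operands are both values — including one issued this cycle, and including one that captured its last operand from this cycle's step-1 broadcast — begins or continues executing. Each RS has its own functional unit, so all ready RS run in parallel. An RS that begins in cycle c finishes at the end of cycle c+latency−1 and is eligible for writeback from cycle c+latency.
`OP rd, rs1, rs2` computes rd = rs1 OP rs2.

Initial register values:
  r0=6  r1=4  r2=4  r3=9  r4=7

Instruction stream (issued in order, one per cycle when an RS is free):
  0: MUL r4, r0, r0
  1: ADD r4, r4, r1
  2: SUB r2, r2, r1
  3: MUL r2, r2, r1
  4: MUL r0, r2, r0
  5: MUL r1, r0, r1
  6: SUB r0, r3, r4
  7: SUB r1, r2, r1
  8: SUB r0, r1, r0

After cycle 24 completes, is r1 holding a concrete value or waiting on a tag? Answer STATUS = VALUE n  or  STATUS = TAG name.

STATUS = VALUE 0

  c1: issue MUL r4<-Mul1  regs: r0:6,r1:4,r2:4,r3:9,r4:Mul1
  c2: issue ADD r4<-Add1  regs: r0:6,r1:4,r2:4,r3:9,r4:Add1
  c3: issue SUB r2<-Add2  regs: r0:6,r1:4,r2:Add2,r3:9,r4:Add1
  c4: issue MUL r2<-Mul2  regs: r0:6,r1:4,r2:Mul2,r3:9,r4:Add1
  c5: CDB Add2=0; stall  regs: r0:6,r1:4,r2:Mul2,r3:9,r4:Add1
  c6: CDB Mul1=36; issue MUL r0<-Mul1  regs: r0:Mul1,r1:4,r2:Mul2,r3:9,r4:Add1
  c7: stall  regs: r0:Mul1,r1:4,r2:Mul2,r3:9,r4:Add1
  c8: CDB Add1=40; stall  regs: r0:Mul1,r1:4,r2:Mul2,r3:9,r4:40
  c9: stall  regs: r0:Mul1,r1:4,r2:Mul2,r3:9,r4:40
  c10: CDB Mul2=0; issue MUL r1<-Mul2  regs: r0:Mul1,r1:Mul2,r2:0,r3:9,r4:40
  c11: issue SUB r0<-Add1  regs: r0:Add1,r1:Mul2,r2:0,r3:9,r4:40
  c12: issue SUB r1<-Add2  regs: r0:Add1,r1:Add2,r2:0,r3:9,r4:40
  c13: CDB Add1=-31; issue SUB r0<-Add1  regs: r0:Add1,r1:Add2,r2:0,r3:9,r4:40
  c14: -  regs: r0:Add1,r1:Add2,r2:0,r3:9,r4:40
  c15: CDB Mul1=0  regs: r0:Add1,r1:Add2,r2:0,r3:9,r4:40
  c16: -  regs: r0:Add1,r1:Add2,r2:0,r3:9,r4:40
  c17: -  regs: r0:Add1,r1:Add2,r2:0,r3:9,r4:40
  c18: -  regs: r0:Add1,r1:Add2,r2:0,r3:9,r4:40
  c19: -  regs: r0:Add1,r1:Add2,r2:0,r3:9,r4:40
  c20: CDB Mul2=0  regs: r0:Add1,r1:Add2,r2:0,r3:9,r4:40
  c21: -  regs: r0:Add1,r1:Add2,r2:0,r3:9,r4:40
  c22: CDB Add2=0  regs: r0:Add1,r1:0,r2:0,r3:9,r4:40
  c23: -  regs: r0:Add1,r1:0,r2:0,r3:9,r4:40
  c24: CDB Add1=31  regs: r0:31,r1:0,r2:0,r3:9,r4:40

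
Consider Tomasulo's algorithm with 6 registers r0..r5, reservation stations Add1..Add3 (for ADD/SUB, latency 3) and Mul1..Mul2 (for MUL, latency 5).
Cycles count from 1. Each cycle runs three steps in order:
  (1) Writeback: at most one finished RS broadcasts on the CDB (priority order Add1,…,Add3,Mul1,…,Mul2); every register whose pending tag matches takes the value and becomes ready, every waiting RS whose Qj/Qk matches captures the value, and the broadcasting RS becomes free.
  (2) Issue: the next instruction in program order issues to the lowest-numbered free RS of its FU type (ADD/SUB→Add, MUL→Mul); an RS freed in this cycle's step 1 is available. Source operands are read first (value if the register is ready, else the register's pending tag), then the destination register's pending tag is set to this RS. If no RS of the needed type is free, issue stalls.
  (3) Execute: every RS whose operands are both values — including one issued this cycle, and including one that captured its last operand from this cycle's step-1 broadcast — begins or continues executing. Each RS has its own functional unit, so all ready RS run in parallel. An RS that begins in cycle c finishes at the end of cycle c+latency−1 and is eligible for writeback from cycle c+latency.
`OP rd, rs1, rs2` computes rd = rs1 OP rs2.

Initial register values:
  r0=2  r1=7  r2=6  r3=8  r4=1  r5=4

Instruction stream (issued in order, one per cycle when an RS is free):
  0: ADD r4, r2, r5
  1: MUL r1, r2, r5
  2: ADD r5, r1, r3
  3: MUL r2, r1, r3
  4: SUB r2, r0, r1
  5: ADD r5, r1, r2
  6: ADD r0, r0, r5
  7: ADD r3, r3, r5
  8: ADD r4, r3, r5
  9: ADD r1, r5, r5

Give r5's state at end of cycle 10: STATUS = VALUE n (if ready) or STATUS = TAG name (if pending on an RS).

cycle 1: issue ADD r4<-Add1 // r0:2,r1:7,r2:6,r3:8,r4:Add1,r5:4
cycle 2: issue MUL r1<-Mul1 // r0:2,r1:Mul1,r2:6,r3:8,r4:Add1,r5:4
cycle 3: issue ADD r5<-Add2 // r0:2,r1:Mul1,r2:6,r3:8,r4:Add1,r5:Add2
cycle 4: CDB Add1=10; issue MUL r2<-Mul2 // r0:2,r1:Mul1,r2:Mul2,r3:8,r4:10,r5:Add2
cycle 5: issue SUB r2<-Add1 // r0:2,r1:Mul1,r2:Add1,r3:8,r4:10,r5:Add2
cycle 6: issue ADD r5<-Add3 // r0:2,r1:Mul1,r2:Add1,r3:8,r4:10,r5:Add3
cycle 7: CDB Mul1=24; stall // r0:2,r1:24,r2:Add1,r3:8,r4:10,r5:Add3
cycle 8: stall // r0:2,r1:24,r2:Add1,r3:8,r4:10,r5:Add3
cycle 9: stall // r0:2,r1:24,r2:Add1,r3:8,r4:10,r5:Add3
cycle 10: CDB Add1=-22; issue ADD r0<-Add1 // r0:Add1,r1:24,r2:-22,r3:8,r4:10,r5:Add3

STATUS = TAG Add3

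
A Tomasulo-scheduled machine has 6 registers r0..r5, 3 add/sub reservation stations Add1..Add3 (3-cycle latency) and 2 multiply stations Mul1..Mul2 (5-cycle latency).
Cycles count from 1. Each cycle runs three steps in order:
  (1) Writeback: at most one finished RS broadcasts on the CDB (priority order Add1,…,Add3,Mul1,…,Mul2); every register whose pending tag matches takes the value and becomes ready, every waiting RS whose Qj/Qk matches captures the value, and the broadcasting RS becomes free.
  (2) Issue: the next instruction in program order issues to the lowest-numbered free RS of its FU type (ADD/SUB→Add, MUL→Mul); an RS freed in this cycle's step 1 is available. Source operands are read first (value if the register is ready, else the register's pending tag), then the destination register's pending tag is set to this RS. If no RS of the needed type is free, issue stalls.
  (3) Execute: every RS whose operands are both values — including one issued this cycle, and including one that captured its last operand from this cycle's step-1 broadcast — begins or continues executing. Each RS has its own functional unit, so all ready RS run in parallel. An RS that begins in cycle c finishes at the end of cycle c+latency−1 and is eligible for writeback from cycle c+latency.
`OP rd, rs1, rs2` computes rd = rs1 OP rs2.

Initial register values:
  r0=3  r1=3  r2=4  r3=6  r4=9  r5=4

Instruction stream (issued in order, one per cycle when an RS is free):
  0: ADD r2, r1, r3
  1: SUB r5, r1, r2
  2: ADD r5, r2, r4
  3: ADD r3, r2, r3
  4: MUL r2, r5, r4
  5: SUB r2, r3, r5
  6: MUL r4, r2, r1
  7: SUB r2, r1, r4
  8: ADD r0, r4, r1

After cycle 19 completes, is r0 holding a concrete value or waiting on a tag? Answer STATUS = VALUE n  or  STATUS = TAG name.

STATUS = TAG Add3

cycle 1: issue ADD r2<-Add1 // r0:3,r1:3,r2:Add1,r3:6,r4:9,r5:4
cycle 2: issue SUB r5<-Add2 // r0:3,r1:3,r2:Add1,r3:6,r4:9,r5:Add2
cycle 3: issue ADD r5<-Add3 // r0:3,r1:3,r2:Add1,r3:6,r4:9,r5:Add3
cycle 4: CDB Add1=9; issue ADD r3<-Add1 // r0:3,r1:3,r2:9,r3:Add1,r4:9,r5:Add3
cycle 5: issue MUL r2<-Mul1 // r0:3,r1:3,r2:Mul1,r3:Add1,r4:9,r5:Add3
cycle 6: stall // r0:3,r1:3,r2:Mul1,r3:Add1,r4:9,r5:Add3
cycle 7: CDB Add1=15; issue SUB r2<-Add1 // r0:3,r1:3,r2:Add1,r3:15,r4:9,r5:Add3
cycle 8: CDB Add2=-6; issue MUL r4<-Mul2 // r0:3,r1:3,r2:Add1,r3:15,r4:Mul2,r5:Add3
cycle 9: CDB Add3=18; issue SUB r2<-Add2 // r0:3,r1:3,r2:Add2,r3:15,r4:Mul2,r5:18
cycle 10: issue ADD r0<-Add3 // r0:Add3,r1:3,r2:Add2,r3:15,r4:Mul2,r5:18
cycle 11: - // r0:Add3,r1:3,r2:Add2,r3:15,r4:Mul2,r5:18
cycle 12: CDB Add1=-3 // r0:Add3,r1:3,r2:Add2,r3:15,r4:Mul2,r5:18
cycle 13: - // r0:Add3,r1:3,r2:Add2,r3:15,r4:Mul2,r5:18
cycle 14: CDB Mul1=162 // r0:Add3,r1:3,r2:Add2,r3:15,r4:Mul2,r5:18
cycle 15: - // r0:Add3,r1:3,r2:Add2,r3:15,r4:Mul2,r5:18
cycle 16: - // r0:Add3,r1:3,r2:Add2,r3:15,r4:Mul2,r5:18
cycle 17: CDB Mul2=-9 // r0:Add3,r1:3,r2:Add2,r3:15,r4:-9,r5:18
cycle 18: - // r0:Add3,r1:3,r2:Add2,r3:15,r4:-9,r5:18
cycle 19: - // r0:Add3,r1:3,r2:Add2,r3:15,r4:-9,r5:18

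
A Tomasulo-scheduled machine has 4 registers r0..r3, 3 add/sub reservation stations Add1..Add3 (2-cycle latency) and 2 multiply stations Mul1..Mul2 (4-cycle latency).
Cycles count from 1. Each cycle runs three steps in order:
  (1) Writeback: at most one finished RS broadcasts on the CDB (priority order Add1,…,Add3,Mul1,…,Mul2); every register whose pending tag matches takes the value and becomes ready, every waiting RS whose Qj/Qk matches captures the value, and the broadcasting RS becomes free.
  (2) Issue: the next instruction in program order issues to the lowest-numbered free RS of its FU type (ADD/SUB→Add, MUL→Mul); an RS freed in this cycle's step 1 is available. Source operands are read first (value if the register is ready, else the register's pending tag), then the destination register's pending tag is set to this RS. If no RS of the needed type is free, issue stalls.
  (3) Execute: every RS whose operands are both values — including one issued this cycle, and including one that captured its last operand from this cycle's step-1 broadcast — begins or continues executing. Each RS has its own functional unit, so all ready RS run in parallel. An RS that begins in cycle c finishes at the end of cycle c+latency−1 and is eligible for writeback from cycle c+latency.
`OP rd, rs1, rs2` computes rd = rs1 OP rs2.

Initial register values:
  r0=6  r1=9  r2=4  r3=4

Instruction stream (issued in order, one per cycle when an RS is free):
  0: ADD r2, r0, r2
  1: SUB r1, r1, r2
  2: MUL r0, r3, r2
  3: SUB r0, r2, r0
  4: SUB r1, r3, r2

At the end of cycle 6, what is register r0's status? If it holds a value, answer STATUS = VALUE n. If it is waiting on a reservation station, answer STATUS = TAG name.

STATUS = TAG Add1

cycle 1: issue ADD r2<-Add1 // r0:6,r1:9,r2:Add1,r3:4
cycle 2: issue SUB r1<-Add2 // r0:6,r1:Add2,r2:Add1,r3:4
cycle 3: CDB Add1=10; issue MUL r0<-Mul1 // r0:Mul1,r1:Add2,r2:10,r3:4
cycle 4: issue SUB r0<-Add1 // r0:Add1,r1:Add2,r2:10,r3:4
cycle 5: CDB Add2=-1; issue SUB r1<-Add2 // r0:Add1,r1:Add2,r2:10,r3:4
cycle 6: - // r0:Add1,r1:Add2,r2:10,r3:4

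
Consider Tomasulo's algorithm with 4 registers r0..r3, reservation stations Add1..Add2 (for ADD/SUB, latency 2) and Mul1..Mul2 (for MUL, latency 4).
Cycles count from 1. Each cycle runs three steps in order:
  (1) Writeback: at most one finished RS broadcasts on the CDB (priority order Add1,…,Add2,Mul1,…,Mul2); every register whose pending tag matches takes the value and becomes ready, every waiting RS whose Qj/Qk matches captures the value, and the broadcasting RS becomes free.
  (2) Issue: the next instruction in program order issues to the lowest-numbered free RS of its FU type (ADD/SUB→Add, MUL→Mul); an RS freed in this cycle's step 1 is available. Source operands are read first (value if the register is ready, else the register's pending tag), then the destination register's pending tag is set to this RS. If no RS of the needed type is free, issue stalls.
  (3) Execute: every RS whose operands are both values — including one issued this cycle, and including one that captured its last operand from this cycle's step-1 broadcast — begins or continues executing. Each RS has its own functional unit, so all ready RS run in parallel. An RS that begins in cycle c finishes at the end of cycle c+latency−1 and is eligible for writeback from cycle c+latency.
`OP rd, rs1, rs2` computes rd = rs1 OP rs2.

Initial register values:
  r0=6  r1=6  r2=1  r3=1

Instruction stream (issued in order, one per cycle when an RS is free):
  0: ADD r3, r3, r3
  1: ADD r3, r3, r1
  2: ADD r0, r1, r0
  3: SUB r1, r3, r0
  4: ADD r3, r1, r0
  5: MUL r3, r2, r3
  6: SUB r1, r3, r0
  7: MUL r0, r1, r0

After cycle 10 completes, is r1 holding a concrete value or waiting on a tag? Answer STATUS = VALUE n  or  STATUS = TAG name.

STATUS = TAG Add1

cycle 1: issue ADD r3<-Add1 // r0:6,r1:6,r2:1,r3:Add1
cycle 2: issue ADD r3<-Add2 // r0:6,r1:6,r2:1,r3:Add2
cycle 3: CDB Add1=2; issue ADD r0<-Add1 // r0:Add1,r1:6,r2:1,r3:Add2
cycle 4: stall // r0:Add1,r1:6,r2:1,r3:Add2
cycle 5: CDB Add1=12; issue SUB r1<-Add1 // r0:12,r1:Add1,r2:1,r3:Add2
cycle 6: CDB Add2=8; issue ADD r3<-Add2 // r0:12,r1:Add1,r2:1,r3:Add2
cycle 7: issue MUL r3<-Mul1 // r0:12,r1:Add1,r2:1,r3:Mul1
cycle 8: CDB Add1=-4; issue SUB r1<-Add1 // r0:12,r1:Add1,r2:1,r3:Mul1
cycle 9: issue MUL r0<-Mul2 // r0:Mul2,r1:Add1,r2:1,r3:Mul1
cycle 10: CDB Add2=8 // r0:Mul2,r1:Add1,r2:1,r3:Mul1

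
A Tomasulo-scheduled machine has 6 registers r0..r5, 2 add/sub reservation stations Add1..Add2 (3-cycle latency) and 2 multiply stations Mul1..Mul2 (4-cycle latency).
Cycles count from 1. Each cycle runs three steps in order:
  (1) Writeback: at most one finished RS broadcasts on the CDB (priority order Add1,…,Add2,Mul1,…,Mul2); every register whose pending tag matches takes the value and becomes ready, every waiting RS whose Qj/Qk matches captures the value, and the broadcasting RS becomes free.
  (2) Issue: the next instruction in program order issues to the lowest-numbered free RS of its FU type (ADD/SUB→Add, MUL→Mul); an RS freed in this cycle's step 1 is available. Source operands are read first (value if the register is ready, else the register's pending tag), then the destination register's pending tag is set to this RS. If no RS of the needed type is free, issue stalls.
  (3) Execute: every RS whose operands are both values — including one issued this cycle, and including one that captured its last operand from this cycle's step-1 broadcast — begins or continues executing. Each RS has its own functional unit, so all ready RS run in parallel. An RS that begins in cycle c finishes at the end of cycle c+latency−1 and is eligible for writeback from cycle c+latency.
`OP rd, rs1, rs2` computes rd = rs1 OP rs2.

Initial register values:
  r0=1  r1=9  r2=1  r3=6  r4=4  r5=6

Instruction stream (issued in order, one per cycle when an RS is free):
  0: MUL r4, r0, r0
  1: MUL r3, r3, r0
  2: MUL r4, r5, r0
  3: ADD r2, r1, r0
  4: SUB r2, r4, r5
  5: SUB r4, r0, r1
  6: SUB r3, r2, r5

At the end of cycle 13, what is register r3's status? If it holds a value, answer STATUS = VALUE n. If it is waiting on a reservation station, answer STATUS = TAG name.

cycle 1: issue MUL r4<-Mul1 // r0:1,r1:9,r2:1,r3:6,r4:Mul1,r5:6
cycle 2: issue MUL r3<-Mul2 // r0:1,r1:9,r2:1,r3:Mul2,r4:Mul1,r5:6
cycle 3: stall // r0:1,r1:9,r2:1,r3:Mul2,r4:Mul1,r5:6
cycle 4: stall // r0:1,r1:9,r2:1,r3:Mul2,r4:Mul1,r5:6
cycle 5: CDB Mul1=1; issue MUL r4<-Mul1 // r0:1,r1:9,r2:1,r3:Mul2,r4:Mul1,r5:6
cycle 6: CDB Mul2=6; issue ADD r2<-Add1 // r0:1,r1:9,r2:Add1,r3:6,r4:Mul1,r5:6
cycle 7: issue SUB r2<-Add2 // r0:1,r1:9,r2:Add2,r3:6,r4:Mul1,r5:6
cycle 8: stall // r0:1,r1:9,r2:Add2,r3:6,r4:Mul1,r5:6
cycle 9: CDB Add1=10; issue SUB r4<-Add1 // r0:1,r1:9,r2:Add2,r3:6,r4:Add1,r5:6
cycle 10: CDB Mul1=6; stall // r0:1,r1:9,r2:Add2,r3:6,r4:Add1,r5:6
cycle 11: stall // r0:1,r1:9,r2:Add2,r3:6,r4:Add1,r5:6
cycle 12: CDB Add1=-8; issue SUB r3<-Add1 // r0:1,r1:9,r2:Add2,r3:Add1,r4:-8,r5:6
cycle 13: CDB Add2=0 // r0:1,r1:9,r2:0,r3:Add1,r4:-8,r5:6

STATUS = TAG Add1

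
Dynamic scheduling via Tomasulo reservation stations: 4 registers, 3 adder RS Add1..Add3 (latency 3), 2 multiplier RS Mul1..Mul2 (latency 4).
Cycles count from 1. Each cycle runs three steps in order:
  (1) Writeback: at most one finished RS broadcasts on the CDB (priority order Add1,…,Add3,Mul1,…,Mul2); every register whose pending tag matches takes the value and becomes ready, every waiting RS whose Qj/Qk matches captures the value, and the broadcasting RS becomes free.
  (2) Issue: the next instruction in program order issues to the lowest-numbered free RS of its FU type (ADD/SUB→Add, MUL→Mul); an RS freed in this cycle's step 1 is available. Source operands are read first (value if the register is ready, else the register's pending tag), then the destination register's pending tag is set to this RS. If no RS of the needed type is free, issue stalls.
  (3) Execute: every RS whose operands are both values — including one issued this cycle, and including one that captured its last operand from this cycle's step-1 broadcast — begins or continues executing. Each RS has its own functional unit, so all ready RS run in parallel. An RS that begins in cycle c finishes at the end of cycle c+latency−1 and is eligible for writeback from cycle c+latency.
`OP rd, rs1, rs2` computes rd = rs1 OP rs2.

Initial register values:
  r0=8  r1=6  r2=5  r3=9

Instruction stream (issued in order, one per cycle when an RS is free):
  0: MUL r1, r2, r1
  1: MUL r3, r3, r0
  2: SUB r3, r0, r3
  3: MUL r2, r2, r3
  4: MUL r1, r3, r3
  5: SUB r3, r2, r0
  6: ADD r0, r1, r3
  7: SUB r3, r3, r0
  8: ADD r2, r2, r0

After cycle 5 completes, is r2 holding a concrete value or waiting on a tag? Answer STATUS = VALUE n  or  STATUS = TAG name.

STATUS = TAG Mul1

  c1: issue MUL r1<-Mul1  regs: r0:8,r1:Mul1,r2:5,r3:9
  c2: issue MUL r3<-Mul2  regs: r0:8,r1:Mul1,r2:5,r3:Mul2
  c3: issue SUB r3<-Add1  regs: r0:8,r1:Mul1,r2:5,r3:Add1
  c4: stall  regs: r0:8,r1:Mul1,r2:5,r3:Add1
  c5: CDB Mul1=30; issue MUL r2<-Mul1  regs: r0:8,r1:30,r2:Mul1,r3:Add1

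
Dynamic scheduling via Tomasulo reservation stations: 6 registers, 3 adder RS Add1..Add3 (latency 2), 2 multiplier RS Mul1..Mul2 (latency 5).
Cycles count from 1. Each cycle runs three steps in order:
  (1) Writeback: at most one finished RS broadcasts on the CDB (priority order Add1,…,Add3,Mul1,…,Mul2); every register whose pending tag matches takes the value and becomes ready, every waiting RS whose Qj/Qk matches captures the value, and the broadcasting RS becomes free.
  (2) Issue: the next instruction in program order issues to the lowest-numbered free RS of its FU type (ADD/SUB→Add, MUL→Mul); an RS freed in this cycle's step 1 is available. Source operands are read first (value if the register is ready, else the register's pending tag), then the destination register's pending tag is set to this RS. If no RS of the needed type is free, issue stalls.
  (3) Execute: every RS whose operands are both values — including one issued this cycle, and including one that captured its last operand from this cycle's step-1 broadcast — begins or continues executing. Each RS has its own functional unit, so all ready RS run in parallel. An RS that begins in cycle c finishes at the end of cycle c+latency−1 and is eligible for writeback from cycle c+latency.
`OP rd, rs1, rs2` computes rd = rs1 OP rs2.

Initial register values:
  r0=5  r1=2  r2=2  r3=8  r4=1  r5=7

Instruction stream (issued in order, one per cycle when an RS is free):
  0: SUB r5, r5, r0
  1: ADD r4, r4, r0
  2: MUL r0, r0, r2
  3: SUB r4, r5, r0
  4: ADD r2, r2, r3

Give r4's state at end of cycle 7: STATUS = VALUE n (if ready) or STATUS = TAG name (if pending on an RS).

STATUS = TAG Add1

  c1: issue SUB r5<-Add1  regs: r0:5,r1:2,r2:2,r3:8,r4:1,r5:Add1
  c2: issue ADD r4<-Add2  regs: r0:5,r1:2,r2:2,r3:8,r4:Add2,r5:Add1
  c3: CDB Add1=2; issue MUL r0<-Mul1  regs: r0:Mul1,r1:2,r2:2,r3:8,r4:Add2,r5:2
  c4: CDB Add2=6; issue SUB r4<-Add1  regs: r0:Mul1,r1:2,r2:2,r3:8,r4:Add1,r5:2
  c5: issue ADD r2<-Add2  regs: r0:Mul1,r1:2,r2:Add2,r3:8,r4:Add1,r5:2
  c6: -  regs: r0:Mul1,r1:2,r2:Add2,r3:8,r4:Add1,r5:2
  c7: CDB Add2=10  regs: r0:Mul1,r1:2,r2:10,r3:8,r4:Add1,r5:2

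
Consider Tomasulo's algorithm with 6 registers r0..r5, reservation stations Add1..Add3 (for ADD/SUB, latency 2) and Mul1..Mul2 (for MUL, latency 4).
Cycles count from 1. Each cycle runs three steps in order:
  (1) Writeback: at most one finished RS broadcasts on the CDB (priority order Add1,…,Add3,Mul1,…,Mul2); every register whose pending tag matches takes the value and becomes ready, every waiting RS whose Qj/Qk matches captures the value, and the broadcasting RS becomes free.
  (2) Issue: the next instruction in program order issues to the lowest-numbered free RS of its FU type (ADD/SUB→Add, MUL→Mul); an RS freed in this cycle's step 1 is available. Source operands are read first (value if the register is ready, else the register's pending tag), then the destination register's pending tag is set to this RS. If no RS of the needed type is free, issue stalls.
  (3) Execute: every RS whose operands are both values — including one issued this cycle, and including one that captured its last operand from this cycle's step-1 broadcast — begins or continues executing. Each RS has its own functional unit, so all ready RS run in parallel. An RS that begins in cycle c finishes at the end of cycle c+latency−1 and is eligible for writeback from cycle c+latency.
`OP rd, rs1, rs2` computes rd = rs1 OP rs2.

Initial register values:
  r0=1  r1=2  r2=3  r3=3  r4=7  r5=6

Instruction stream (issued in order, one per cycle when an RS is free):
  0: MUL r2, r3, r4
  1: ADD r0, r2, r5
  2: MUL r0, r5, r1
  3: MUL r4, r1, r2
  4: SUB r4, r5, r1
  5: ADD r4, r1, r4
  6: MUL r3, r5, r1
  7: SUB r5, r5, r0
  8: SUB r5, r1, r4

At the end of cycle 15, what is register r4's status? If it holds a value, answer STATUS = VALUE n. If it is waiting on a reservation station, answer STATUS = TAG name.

STATUS = VALUE 6

c1: issue MUL r2<-Mul1 | r0:1,r1:2,r2:Mul1,r3:3,r4:7,r5:6
c2: issue ADD r0<-Add1 | r0:Add1,r1:2,r2:Mul1,r3:3,r4:7,r5:6
c3: issue MUL r0<-Mul2 | r0:Mul2,r1:2,r2:Mul1,r3:3,r4:7,r5:6
c4: stall | r0:Mul2,r1:2,r2:Mul1,r3:3,r4:7,r5:6
c5: CDB Mul1=21; issue MUL r4<-Mul1 | r0:Mul2,r1:2,r2:21,r3:3,r4:Mul1,r5:6
c6: issue SUB r4<-Add2 | r0:Mul2,r1:2,r2:21,r3:3,r4:Add2,r5:6
c7: CDB Add1=27; issue ADD r4<-Add1 | r0:Mul2,r1:2,r2:21,r3:3,r4:Add1,r5:6
c8: CDB Add2=4; stall | r0:Mul2,r1:2,r2:21,r3:3,r4:Add1,r5:6
c9: CDB Mul1=42; issue MUL r3<-Mul1 | r0:Mul2,r1:2,r2:21,r3:Mul1,r4:Add1,r5:6
c10: CDB Add1=6; issue SUB r5<-Add1 | r0:Mul2,r1:2,r2:21,r3:Mul1,r4:6,r5:Add1
c11: CDB Mul2=12; issue SUB r5<-Add2 | r0:12,r1:2,r2:21,r3:Mul1,r4:6,r5:Add2
c12: - | r0:12,r1:2,r2:21,r3:Mul1,r4:6,r5:Add2
c13: CDB Add1=-6 | r0:12,r1:2,r2:21,r3:Mul1,r4:6,r5:Add2
c14: CDB Add2=-4 | r0:12,r1:2,r2:21,r3:Mul1,r4:6,r5:-4
c15: CDB Mul1=12 | r0:12,r1:2,r2:21,r3:12,r4:6,r5:-4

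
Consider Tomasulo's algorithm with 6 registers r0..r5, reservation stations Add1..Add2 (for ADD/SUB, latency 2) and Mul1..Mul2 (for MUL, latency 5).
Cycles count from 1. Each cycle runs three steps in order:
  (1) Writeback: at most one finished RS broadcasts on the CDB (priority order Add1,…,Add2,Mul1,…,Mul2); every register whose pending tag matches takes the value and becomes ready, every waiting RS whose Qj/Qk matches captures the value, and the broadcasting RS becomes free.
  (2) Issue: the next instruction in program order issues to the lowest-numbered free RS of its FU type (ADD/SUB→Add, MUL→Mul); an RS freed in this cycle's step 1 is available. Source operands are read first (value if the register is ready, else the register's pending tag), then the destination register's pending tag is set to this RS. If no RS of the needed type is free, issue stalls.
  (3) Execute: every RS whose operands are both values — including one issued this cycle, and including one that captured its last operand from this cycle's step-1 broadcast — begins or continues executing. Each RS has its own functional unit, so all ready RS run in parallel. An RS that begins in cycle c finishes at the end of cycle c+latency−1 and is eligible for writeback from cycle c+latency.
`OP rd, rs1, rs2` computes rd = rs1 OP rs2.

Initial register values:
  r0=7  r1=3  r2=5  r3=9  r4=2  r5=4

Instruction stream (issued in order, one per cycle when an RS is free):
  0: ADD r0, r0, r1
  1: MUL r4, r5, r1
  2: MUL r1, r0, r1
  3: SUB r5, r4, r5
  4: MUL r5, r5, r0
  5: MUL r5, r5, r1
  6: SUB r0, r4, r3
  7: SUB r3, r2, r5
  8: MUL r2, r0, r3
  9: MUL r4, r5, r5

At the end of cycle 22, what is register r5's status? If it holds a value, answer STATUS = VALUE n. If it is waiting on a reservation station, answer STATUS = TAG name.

STATUS = VALUE 2400

cycle 1: issue ADD r0<-Add1 // r0:Add1,r1:3,r2:5,r3:9,r4:2,r5:4
cycle 2: issue MUL r4<-Mul1 // r0:Add1,r1:3,r2:5,r3:9,r4:Mul1,r5:4
cycle 3: CDB Add1=10; issue MUL r1<-Mul2 // r0:10,r1:Mul2,r2:5,r3:9,r4:Mul1,r5:4
cycle 4: issue SUB r5<-Add1 // r0:10,r1:Mul2,r2:5,r3:9,r4:Mul1,r5:Add1
cycle 5: stall // r0:10,r1:Mul2,r2:5,r3:9,r4:Mul1,r5:Add1
cycle 6: stall // r0:10,r1:Mul2,r2:5,r3:9,r4:Mul1,r5:Add1
cycle 7: CDB Mul1=12; issue MUL r5<-Mul1 // r0:10,r1:Mul2,r2:5,r3:9,r4:12,r5:Mul1
cycle 8: CDB Mul2=30; issue MUL r5<-Mul2 // r0:10,r1:30,r2:5,r3:9,r4:12,r5:Mul2
cycle 9: CDB Add1=8; issue SUB r0<-Add1 // r0:Add1,r1:30,r2:5,r3:9,r4:12,r5:Mul2
cycle 10: issue SUB r3<-Add2 // r0:Add1,r1:30,r2:5,r3:Add2,r4:12,r5:Mul2
cycle 11: CDB Add1=3; stall // r0:3,r1:30,r2:5,r3:Add2,r4:12,r5:Mul2
cycle 12: stall // r0:3,r1:30,r2:5,r3:Add2,r4:12,r5:Mul2
cycle 13: stall // r0:3,r1:30,r2:5,r3:Add2,r4:12,r5:Mul2
cycle 14: CDB Mul1=80; issue MUL r2<-Mul1 // r0:3,r1:30,r2:Mul1,r3:Add2,r4:12,r5:Mul2
cycle 15: stall // r0:3,r1:30,r2:Mul1,r3:Add2,r4:12,r5:Mul2
cycle 16: stall // r0:3,r1:30,r2:Mul1,r3:Add2,r4:12,r5:Mul2
cycle 17: stall // r0:3,r1:30,r2:Mul1,r3:Add2,r4:12,r5:Mul2
cycle 18: stall // r0:3,r1:30,r2:Mul1,r3:Add2,r4:12,r5:Mul2
cycle 19: CDB Mul2=2400; issue MUL r4<-Mul2 // r0:3,r1:30,r2:Mul1,r3:Add2,r4:Mul2,r5:2400
cycle 20: - // r0:3,r1:30,r2:Mul1,r3:Add2,r4:Mul2,r5:2400
cycle 21: CDB Add2=-2395 // r0:3,r1:30,r2:Mul1,r3:-2395,r4:Mul2,r5:2400
cycle 22: - // r0:3,r1:30,r2:Mul1,r3:-2395,r4:Mul2,r5:2400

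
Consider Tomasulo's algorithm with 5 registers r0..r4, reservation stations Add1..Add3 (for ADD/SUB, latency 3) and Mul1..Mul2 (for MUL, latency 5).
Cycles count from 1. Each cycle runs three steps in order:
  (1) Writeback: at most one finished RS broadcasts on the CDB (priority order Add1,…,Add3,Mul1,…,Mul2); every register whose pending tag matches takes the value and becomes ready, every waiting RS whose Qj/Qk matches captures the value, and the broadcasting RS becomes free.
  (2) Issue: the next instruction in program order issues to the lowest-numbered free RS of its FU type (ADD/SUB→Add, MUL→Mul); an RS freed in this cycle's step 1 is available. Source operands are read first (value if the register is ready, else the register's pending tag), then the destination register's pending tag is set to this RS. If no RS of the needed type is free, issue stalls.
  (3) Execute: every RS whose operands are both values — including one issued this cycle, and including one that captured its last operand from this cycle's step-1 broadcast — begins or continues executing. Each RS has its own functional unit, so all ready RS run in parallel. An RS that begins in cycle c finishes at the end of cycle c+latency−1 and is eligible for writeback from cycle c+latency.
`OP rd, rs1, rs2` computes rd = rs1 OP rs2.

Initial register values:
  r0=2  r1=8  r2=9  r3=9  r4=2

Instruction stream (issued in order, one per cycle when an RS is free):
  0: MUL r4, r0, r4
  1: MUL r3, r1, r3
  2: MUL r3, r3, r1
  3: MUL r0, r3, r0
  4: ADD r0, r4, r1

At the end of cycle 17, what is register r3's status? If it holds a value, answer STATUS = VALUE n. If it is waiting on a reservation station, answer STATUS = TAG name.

STATUS = VALUE 576

  c1: issue MUL r4<-Mul1  regs: r0:2,r1:8,r2:9,r3:9,r4:Mul1
  c2: issue MUL r3<-Mul2  regs: r0:2,r1:8,r2:9,r3:Mul2,r4:Mul1
  c3: stall  regs: r0:2,r1:8,r2:9,r3:Mul2,r4:Mul1
  c4: stall  regs: r0:2,r1:8,r2:9,r3:Mul2,r4:Mul1
  c5: stall  regs: r0:2,r1:8,r2:9,r3:Mul2,r4:Mul1
  c6: CDB Mul1=4; issue MUL r3<-Mul1  regs: r0:2,r1:8,r2:9,r3:Mul1,r4:4
  c7: CDB Mul2=72; issue MUL r0<-Mul2  regs: r0:Mul2,r1:8,r2:9,r3:Mul1,r4:4
  c8: issue ADD r0<-Add1  regs: r0:Add1,r1:8,r2:9,r3:Mul1,r4:4
  c9: -  regs: r0:Add1,r1:8,r2:9,r3:Mul1,r4:4
  c10: -  regs: r0:Add1,r1:8,r2:9,r3:Mul1,r4:4
  c11: CDB Add1=12  regs: r0:12,r1:8,r2:9,r3:Mul1,r4:4
  c12: CDB Mul1=576  regs: r0:12,r1:8,r2:9,r3:576,r4:4
  c13: -  regs: r0:12,r1:8,r2:9,r3:576,r4:4
  c14: -  regs: r0:12,r1:8,r2:9,r3:576,r4:4
  c15: -  regs: r0:12,r1:8,r2:9,r3:576,r4:4
  c16: -  regs: r0:12,r1:8,r2:9,r3:576,r4:4
  c17: CDB Mul2=1152  regs: r0:12,r1:8,r2:9,r3:576,r4:4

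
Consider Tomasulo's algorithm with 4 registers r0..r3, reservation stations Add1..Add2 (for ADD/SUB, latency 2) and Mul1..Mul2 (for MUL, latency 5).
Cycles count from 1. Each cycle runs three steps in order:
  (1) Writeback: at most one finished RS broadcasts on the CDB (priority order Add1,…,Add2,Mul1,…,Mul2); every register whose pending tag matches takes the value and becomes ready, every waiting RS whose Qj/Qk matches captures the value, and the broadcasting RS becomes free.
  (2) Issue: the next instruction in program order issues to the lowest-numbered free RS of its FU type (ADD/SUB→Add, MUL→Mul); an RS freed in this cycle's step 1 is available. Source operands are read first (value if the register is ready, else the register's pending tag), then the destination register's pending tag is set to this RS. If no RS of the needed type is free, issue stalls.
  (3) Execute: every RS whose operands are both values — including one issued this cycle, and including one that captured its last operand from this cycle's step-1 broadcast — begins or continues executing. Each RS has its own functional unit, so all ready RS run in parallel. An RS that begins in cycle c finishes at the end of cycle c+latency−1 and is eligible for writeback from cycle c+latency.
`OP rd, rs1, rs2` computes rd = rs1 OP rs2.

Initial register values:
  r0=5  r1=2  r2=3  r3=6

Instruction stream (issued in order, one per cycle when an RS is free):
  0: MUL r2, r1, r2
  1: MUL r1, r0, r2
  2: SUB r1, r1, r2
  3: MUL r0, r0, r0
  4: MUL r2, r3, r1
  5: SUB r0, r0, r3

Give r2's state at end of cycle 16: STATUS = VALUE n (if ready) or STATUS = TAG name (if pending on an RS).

STATUS = TAG Mul1

  c1: issue MUL r2<-Mul1  regs: r0:5,r1:2,r2:Mul1,r3:6
  c2: issue MUL r1<-Mul2  regs: r0:5,r1:Mul2,r2:Mul1,r3:6
  c3: issue SUB r1<-Add1  regs: r0:5,r1:Add1,r2:Mul1,r3:6
  c4: stall  regs: r0:5,r1:Add1,r2:Mul1,r3:6
  c5: stall  regs: r0:5,r1:Add1,r2:Mul1,r3:6
  c6: CDB Mul1=6; issue MUL r0<-Mul1  regs: r0:Mul1,r1:Add1,r2:6,r3:6
  c7: stall  regs: r0:Mul1,r1:Add1,r2:6,r3:6
  c8: stall  regs: r0:Mul1,r1:Add1,r2:6,r3:6
  c9: stall  regs: r0:Mul1,r1:Add1,r2:6,r3:6
  c10: stall  regs: r0:Mul1,r1:Add1,r2:6,r3:6
  c11: CDB Mul1=25; issue MUL r2<-Mul1  regs: r0:25,r1:Add1,r2:Mul1,r3:6
  c12: CDB Mul2=30; issue SUB r0<-Add2  regs: r0:Add2,r1:Add1,r2:Mul1,r3:6
  c13: -  regs: r0:Add2,r1:Add1,r2:Mul1,r3:6
  c14: CDB Add1=24  regs: r0:Add2,r1:24,r2:Mul1,r3:6
  c15: CDB Add2=19  regs: r0:19,r1:24,r2:Mul1,r3:6
  c16: -  regs: r0:19,r1:24,r2:Mul1,r3:6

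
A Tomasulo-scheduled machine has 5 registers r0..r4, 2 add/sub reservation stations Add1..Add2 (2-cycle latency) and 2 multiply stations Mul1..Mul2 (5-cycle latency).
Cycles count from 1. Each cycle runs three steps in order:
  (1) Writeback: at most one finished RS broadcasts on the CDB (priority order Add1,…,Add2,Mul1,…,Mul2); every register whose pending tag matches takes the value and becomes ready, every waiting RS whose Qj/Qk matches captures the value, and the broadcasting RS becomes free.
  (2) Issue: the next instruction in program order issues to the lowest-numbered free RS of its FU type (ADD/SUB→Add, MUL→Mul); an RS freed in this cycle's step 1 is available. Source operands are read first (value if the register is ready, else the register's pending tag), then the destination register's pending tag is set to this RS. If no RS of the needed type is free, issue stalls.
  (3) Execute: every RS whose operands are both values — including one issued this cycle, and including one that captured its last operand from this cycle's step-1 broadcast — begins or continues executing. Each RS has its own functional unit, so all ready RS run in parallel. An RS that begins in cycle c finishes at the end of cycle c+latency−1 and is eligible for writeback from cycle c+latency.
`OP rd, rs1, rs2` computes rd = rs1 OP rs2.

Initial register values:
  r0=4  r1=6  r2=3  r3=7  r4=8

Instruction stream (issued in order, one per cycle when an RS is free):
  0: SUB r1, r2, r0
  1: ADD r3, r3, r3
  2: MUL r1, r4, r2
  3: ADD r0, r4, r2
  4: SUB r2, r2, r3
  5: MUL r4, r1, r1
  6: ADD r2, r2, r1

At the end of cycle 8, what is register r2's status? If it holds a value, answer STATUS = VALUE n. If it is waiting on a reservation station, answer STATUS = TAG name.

STATUS = TAG Add1

c1: issue SUB r1<-Add1 | r0:4,r1:Add1,r2:3,r3:7,r4:8
c2: issue ADD r3<-Add2 | r0:4,r1:Add1,r2:3,r3:Add2,r4:8
c3: CDB Add1=-1; issue MUL r1<-Mul1 | r0:4,r1:Mul1,r2:3,r3:Add2,r4:8
c4: CDB Add2=14; issue ADD r0<-Add1 | r0:Add1,r1:Mul1,r2:3,r3:14,r4:8
c5: issue SUB r2<-Add2 | r0:Add1,r1:Mul1,r2:Add2,r3:14,r4:8
c6: CDB Add1=11; issue MUL r4<-Mul2 | r0:11,r1:Mul1,r2:Add2,r3:14,r4:Mul2
c7: CDB Add2=-11; issue ADD r2<-Add1 | r0:11,r1:Mul1,r2:Add1,r3:14,r4:Mul2
c8: CDB Mul1=24 | r0:11,r1:24,r2:Add1,r3:14,r4:Mul2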